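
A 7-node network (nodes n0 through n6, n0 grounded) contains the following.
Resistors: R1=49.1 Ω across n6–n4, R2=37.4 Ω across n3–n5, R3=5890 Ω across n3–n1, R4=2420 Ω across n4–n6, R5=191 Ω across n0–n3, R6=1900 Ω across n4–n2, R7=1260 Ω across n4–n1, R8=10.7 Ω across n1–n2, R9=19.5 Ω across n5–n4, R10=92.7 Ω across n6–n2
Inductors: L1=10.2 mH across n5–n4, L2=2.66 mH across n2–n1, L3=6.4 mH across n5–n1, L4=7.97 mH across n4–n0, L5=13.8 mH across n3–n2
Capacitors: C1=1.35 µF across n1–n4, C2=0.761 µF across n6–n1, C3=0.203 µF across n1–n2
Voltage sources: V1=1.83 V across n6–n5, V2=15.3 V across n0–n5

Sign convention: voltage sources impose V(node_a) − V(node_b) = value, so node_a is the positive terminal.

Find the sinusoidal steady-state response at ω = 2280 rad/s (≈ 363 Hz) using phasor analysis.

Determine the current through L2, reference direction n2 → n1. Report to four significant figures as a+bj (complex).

Apply KCL at each of the 6 non-ground nodes and solve the resulting linear system.
Node n1: branches {R3, L2, C1, L3, R7, R8, C2, C3} → V_1 = -14.80+0.7193j
Node n2: branches {L2, R6, R8, C3, L5, R10} → V_2 = -14.50+0.7246j
Node n3: branches {R2, R3, R5, L5} → V_3 = -13.28+1.207j
Node n4: branches {R1, L1, C1, L4, R4, R6, R7, R9} → V_4 = -9.578-4.036j
Node n5: branches {R2, L1, L3, R9, V1, V2} → V_5 = -15.30+0.000j
Node n6: branches {R1, R4, C2, R10, V1} → V_6 = -13.47+0.000j
Source currents: i(V1)=0.06853-0.07836j, i(V2)=-0.2917+0.5334j

0.0008803-0.04963j A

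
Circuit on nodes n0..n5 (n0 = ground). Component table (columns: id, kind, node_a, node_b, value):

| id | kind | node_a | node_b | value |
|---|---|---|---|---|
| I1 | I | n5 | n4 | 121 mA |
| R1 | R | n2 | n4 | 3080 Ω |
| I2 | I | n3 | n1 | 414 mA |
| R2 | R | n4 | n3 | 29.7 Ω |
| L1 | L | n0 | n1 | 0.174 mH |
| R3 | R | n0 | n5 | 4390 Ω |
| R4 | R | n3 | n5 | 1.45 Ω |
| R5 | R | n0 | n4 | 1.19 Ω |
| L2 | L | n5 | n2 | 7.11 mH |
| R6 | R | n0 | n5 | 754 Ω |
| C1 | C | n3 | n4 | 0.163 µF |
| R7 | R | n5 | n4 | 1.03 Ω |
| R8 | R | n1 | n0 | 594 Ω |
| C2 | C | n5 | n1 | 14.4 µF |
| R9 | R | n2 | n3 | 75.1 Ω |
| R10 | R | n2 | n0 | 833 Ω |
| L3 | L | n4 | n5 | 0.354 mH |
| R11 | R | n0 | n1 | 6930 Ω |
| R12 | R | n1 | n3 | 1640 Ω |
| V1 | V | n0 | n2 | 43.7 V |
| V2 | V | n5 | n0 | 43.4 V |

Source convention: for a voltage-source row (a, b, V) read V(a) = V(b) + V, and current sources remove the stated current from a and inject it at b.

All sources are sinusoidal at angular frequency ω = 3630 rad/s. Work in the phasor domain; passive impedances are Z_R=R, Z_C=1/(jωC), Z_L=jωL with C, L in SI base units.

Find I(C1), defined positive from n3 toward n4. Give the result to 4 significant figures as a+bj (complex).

-0.003992+0.008196j A

Apply KCL at each of the 5 non-ground nodes and solve the resulting linear system.
Node n1: branches {I2, L1, R8, C2, R11, R12} → V_1 = -1.481+0.2889j
Node n2: branches {R1, L2, R9, R10, V1} → V_2 = -43.70+0.000j
Node n3: branches {I2, R2, R4, C1, R9, R12} → V_3 = 40.47-0.3342j
Node n4: branches {I1, R1, R2, R5, C1, R7, L3} → V_4 = 26.62-7.080j
Node n5: branches {I1, R3, R4, L2, R6, R7, C2, L3, V2} → V_5 = 43.40+0.000j
Source currents: i(V1)=-1.196+3.382j, i(V2)=-24.03+6.986j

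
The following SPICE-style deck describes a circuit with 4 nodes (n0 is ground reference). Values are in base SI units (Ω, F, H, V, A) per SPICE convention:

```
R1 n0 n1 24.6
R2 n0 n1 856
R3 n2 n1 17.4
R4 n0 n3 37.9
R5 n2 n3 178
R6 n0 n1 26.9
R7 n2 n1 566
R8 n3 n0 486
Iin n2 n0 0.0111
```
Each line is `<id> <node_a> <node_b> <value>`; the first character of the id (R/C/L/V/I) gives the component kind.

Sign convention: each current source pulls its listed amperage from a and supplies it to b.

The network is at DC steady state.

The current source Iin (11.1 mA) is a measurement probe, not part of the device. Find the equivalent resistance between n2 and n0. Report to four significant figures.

Apply KCL at each of the 3 non-ground nodes and solve the resulting linear system.
Node n1: branches {R1, R2, R3, R6, R7} → V_1 = -0.1234
Node n2: branches {R3, R5, R7, Iin} → V_2 = -0.2880
Node n3: branches {R4, R5, R8} → V_3 = -0.04750

R_eq = 25.94 Ω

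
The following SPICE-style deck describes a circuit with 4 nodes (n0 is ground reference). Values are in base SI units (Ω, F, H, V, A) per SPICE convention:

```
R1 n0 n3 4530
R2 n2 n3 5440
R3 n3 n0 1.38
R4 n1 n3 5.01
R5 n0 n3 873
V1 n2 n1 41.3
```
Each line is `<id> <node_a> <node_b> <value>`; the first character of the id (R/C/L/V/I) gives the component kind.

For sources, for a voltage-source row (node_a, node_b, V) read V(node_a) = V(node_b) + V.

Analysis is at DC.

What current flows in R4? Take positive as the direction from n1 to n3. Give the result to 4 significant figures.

-0.007585 A

Apply KCL at each of the 3 non-ground nodes and solve the resulting linear system.
Node n1: branches {R4, V1} → V_1 = -0.03800
Node n2: branches {R2, V1} → V_2 = 41.26
Node n3: branches {R1, R2, R3, R4, R5} → V_3 = 0.000
Source currents: i(V1)=-0.007585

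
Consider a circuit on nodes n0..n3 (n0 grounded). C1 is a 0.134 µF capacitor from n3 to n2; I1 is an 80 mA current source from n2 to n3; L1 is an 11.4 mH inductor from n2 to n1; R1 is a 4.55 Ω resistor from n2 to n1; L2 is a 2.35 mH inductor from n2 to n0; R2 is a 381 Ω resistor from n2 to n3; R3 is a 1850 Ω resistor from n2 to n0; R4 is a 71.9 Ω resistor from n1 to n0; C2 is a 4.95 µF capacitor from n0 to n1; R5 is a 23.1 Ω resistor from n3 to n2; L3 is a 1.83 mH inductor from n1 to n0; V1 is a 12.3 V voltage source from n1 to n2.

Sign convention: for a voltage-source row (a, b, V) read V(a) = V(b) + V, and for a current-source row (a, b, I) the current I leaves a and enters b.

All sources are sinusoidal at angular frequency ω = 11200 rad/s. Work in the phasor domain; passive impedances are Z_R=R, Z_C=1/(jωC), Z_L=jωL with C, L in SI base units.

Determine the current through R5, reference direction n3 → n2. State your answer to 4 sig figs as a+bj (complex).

0.07535-0.002463j A

Element admittances at ω=11200 rad/s:
  Y(C1) = 0.000+0.001501j S between n3,n2
  I1: injects 0.08 A into n3 (from n2)
  Y(L1) = 0.000-0.007832j S between n2,n1
  Y(R1) = 0.2198+0.000j S between n2,n1
  Y(L2) = 0.000-0.03799j S between n2,n0
  Y(R2) = 0.002625+0.000j S between n2,n3
  Y(R3) = 0.0005405+0.000j S between n2,n0
  Y(R4) = 0.01391+0.000j S between n1,n0
  Y(C2) = 0.000+0.05544j S between n0,n1
  Y(R5) = 0.04329+0.000j S between n3,n2
  Y(L3) = 0.000-0.04879j S between n1,n0
  V1: constraint V(n1)−V(n2) = 12.3
Assemble and solve the 4×4 MNA system:
  V(n1)=12.38-5.493j  V(n2)=0.07724-5.493j  V(n3)=1.818-5.550j
  i(V1)=-2.912+0.09043j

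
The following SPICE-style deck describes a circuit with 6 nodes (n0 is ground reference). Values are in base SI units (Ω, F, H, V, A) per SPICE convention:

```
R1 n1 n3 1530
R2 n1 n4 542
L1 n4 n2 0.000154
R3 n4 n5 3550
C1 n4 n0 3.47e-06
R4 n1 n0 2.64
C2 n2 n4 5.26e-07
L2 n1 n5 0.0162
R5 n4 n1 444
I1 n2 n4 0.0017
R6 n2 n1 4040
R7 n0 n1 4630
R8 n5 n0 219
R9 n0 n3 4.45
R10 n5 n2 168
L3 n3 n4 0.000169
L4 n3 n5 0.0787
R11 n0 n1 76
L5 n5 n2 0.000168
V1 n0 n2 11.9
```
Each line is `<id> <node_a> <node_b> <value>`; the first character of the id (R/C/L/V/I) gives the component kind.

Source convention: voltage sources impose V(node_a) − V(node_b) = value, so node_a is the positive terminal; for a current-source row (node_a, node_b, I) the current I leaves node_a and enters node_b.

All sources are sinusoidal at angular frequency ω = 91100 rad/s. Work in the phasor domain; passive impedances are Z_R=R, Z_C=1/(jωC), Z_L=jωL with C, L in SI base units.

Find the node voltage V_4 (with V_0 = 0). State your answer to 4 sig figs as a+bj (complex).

1.185+0.1150j V

Element admittances at ω=91100 rad/s:
  Y(R1) = 0.0006536+0.000j S between n1,n3
  Y(R2) = 0.001845+0.000j S between n1,n4
  Y(L1) = 0.000-0.07128j S between n4,n2
  Y(R3) = 0.0002817+0.000j S between n4,n5
  Y(C1) = 0.000+0.3161j S between n4,n0
  Y(R4) = 0.3788+0.000j S between n1,n0
  Y(C2) = 0.000+0.04792j S between n2,n4
  Y(L2) = 0.000-0.0006776j S between n1,n5
  Y(R5) = 0.002252+0.000j S between n4,n1
  I1: injects 0.0017 A into n4 (from n2)
  Y(R6) = 0.0002475+0.000j S between n2,n1
  Y(R7) = 0.0002160+0.000j S between n0,n1
  Y(R8) = 0.004566+0.000j S between n5,n0
  Y(R9) = 0.2247+0.000j S between n0,n3
  Y(R10) = 0.005952+0.000j S between n5,n2
  Y(L3) = 0.000-0.06495j S between n3,n4
  Y(L4) = 0.000-0.0001395j S between n3,n5
  Y(R11) = 0.01316+0.000j S between n0,n1
  Y(L5) = 0.000-0.06534j S between n5,n2
  V1: constraint V(n0)−V(n2) = 11.9
Assemble and solve the 6×6 MNA system:
  V(n1)=0.006390+0.02052j  V(n2)=-11.90+0.000j  V(n3)=0.1202-0.2996j  V(n4)=1.185+0.1150j  V(n5)=-11.62+0.8306j
  i(V1)=-0.05988+0.3192j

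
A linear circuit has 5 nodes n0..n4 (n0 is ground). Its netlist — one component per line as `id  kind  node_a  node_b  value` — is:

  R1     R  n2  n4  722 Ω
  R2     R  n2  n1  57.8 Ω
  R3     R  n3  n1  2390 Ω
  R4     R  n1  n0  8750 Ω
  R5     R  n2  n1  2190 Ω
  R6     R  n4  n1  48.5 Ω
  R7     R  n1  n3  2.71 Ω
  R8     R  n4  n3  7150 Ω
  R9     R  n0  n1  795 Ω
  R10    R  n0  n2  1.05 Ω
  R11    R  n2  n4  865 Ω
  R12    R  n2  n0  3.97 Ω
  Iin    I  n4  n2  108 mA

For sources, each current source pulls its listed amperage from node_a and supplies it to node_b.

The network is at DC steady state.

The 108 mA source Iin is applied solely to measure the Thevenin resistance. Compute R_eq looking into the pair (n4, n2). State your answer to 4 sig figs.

R_eq = 80.02 Ω

Apply KCL at each of the 4 non-ground nodes and solve the resulting linear system.
Node n1: branches {R2, R3, R4, R5, R6, R7, R9} → V_1 = -4.493
Node n2: branches {R1, R2, R5, R10, R11, R12, Iin} → V_2 = 0.005119
Node n3: branches {R3, R7, R8} → V_3 = -4.494
Node n4: branches {R1, R6, R8, R11, Iin} → V_4 = -8.638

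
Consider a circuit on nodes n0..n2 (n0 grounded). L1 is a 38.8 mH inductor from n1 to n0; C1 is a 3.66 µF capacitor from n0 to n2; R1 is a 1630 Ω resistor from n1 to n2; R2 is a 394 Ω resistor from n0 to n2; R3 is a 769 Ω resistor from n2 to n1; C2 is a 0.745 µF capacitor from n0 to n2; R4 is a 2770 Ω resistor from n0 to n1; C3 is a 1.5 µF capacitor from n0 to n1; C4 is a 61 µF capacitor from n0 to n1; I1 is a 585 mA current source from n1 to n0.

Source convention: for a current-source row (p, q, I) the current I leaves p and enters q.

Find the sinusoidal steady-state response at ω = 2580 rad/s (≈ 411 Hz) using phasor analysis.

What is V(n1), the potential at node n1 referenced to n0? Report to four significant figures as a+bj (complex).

-0.05515+3.860j V

MNA unknowns: 2 node voltages V₁..V_2
L1: Y=0.000-0.009990j on G[1,0]
C1: Y=0.000+0.009443j on G[0,2]
R1: Y=0.0006135+0.000j on G[1,2]
R2: Y=0.002538+0.000j on G[0,2]
R3: Y=0.001300+0.000j on G[2,1]
C2: Y=0.000+0.001922j on G[0,2]
R4: Y=0.0003610+0.000j on G[0,1]
C3: Y=0.000+0.003870j on G[0,1]
C4: Y=0.000+0.1574j on G[0,1]
I1: z[1]−=0.585, z[0]+=0.585
solve → V1=-0.05515+3.860j, V2=0.5603+0.2288j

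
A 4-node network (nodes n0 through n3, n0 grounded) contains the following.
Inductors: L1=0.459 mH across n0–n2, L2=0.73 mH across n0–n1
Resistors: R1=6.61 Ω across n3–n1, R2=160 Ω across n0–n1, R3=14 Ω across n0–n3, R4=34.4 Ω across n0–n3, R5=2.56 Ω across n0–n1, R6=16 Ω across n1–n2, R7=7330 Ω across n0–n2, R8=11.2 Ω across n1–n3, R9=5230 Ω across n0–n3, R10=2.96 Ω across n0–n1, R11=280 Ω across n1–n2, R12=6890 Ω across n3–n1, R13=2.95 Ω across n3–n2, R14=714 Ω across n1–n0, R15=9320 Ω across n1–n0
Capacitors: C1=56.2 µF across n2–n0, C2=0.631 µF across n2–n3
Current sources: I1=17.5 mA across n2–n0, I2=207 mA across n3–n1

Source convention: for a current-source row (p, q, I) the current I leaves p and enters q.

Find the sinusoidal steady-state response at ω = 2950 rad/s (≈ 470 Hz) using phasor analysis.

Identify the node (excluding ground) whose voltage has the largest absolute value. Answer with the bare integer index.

Apply KCL at each of the 3 non-ground nodes and solve the resulting linear system.
Node n1: branches {R1, R2, R5, R6, R8, L2, R10, R11, R12, R14, R15, I2} → V_1 = 0.1134+0.02684j
Node n2: branches {L1, R6, R7, C1, R11, C2, R13, I1} → V_2 = -0.06845-0.1457j
Node n3: branches {R1, R3, R4, R8, R9, R12, C2, R13, I2} → V_3 = -0.2980-0.06246j

3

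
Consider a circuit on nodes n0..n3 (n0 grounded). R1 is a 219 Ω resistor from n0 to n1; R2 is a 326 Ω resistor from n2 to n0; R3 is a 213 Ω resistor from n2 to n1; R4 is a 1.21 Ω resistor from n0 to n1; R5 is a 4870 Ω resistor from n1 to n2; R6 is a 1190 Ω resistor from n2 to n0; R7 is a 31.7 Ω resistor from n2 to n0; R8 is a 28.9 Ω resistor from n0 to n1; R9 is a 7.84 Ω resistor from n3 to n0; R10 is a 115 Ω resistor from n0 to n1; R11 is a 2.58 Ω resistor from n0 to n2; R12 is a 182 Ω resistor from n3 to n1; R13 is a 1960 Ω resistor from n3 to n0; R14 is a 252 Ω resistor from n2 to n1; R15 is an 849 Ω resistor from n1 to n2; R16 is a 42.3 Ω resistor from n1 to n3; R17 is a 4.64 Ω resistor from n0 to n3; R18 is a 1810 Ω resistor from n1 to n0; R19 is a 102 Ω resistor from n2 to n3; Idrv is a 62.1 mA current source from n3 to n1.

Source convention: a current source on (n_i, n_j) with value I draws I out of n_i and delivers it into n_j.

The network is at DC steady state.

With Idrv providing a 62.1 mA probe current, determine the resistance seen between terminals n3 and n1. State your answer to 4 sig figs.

R_eq = 3.551 Ω

Apply KCL at each of the 3 non-ground nodes and solve the resulting linear system.
Node n1: branches {R1, R3, R4, R5, R8, R10, R12, R14, R15, R16, R18, Idrv} → V_1 = 0.06289
Node n2: branches {R2, R3, R5, R6, R7, R11, R14, R15, R19} → V_2 = -0.002062
Node n3: branches {R9, R12, R13, R16, R17, R19, Idrv} → V_3 = -0.1576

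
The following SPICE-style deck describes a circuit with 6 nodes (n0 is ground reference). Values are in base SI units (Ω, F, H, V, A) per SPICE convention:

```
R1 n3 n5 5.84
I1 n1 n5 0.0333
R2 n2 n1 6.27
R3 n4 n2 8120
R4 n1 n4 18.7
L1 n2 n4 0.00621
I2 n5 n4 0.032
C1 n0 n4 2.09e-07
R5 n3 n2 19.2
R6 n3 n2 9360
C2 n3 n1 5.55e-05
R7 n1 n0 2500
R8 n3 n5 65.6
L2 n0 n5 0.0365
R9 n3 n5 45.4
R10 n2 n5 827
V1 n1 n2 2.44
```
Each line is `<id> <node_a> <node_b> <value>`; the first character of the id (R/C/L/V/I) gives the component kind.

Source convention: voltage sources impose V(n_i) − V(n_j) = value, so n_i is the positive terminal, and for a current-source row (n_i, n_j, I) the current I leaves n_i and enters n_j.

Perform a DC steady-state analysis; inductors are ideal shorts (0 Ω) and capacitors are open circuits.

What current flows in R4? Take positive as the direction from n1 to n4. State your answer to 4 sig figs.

Element admittances at DC:
  Y(R1) = 0.1712 S between n3,n5
  I1: injects 0.0333 A into n5 (from n1)
  Y(R2) = 0.1595 S between n2,n1
  Y(R3) = 0.0001232 S between n4,n2
  Y(R4) = 0.05348 S between n1,n4
  L1: short n2↔n4 (DC inductor)
  I2: injects 0.032 A into n4 (from n5)
  Y(C1) = 0.000 S between n0,n4
  Y(R5) = 0.05208 S between n3,n2
  Y(R6) = 0.0001068 S between n3,n2
  Y(C2) = 0.000 S between n3,n1
  Y(R7) = 0.0004000 S between n1,n0
  Y(R8) = 0.01524 S between n3,n5
  L2: short n0↔n5 (DC inductor)
  Y(R9) = 0.02203 S between n3,n5
  Y(R10) = 0.001209 S between n2,n5
  V1: constraint V(n1)−V(n2) = 2.44
Assemble and solve the 8×8 MNA system:
  V(n1)=2.387  V(n2)=-0.05250  V(n3)=-0.01051  V(n4)=-0.05250  V(n5)=0.000
  i(L1)=-0.1625  i(L2)=0.0009550  i(V1)=-0.5539

0.1305 A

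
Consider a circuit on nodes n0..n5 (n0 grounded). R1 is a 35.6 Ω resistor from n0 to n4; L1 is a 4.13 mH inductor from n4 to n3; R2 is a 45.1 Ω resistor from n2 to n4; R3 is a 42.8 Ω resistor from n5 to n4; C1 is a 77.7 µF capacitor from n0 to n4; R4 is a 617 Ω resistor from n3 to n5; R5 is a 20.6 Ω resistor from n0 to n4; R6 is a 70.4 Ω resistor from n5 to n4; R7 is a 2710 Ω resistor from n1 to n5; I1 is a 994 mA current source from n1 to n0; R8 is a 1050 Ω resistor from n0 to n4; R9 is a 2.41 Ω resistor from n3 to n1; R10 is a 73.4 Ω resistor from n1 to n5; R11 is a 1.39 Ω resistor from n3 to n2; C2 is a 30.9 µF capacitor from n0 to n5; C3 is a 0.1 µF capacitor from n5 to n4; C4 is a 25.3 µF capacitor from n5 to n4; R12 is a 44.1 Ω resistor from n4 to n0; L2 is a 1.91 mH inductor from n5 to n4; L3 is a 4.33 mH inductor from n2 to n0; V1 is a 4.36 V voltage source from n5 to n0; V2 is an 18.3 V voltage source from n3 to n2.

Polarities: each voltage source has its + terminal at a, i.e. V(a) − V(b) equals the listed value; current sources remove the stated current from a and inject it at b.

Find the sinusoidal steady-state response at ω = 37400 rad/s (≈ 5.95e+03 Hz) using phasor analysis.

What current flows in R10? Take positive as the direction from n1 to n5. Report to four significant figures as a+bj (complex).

-0.2241-0.08664j A

Element admittances at ω=37400 rad/s:
  Y(R1) = 0.02809+0.000j S between n0,n4
  Y(L1) = 0.000-0.006474j S between n4,n3
  Y(R2) = 0.02217+0.000j S between n2,n4
  Y(R3) = 0.02336+0.000j S between n5,n4
  Y(C1) = 0.000+2.906j S between n0,n4
  Y(R4) = 0.001621+0.000j S between n3,n5
  Y(R5) = 0.04854+0.000j S between n0,n4
  Y(R6) = 0.01420+0.000j S between n5,n4
  Y(R7) = 0.0003690+0.000j S between n1,n5
  I1: injects 0.994 A into n0 (from n1)
  Y(R8) = 0.0009524+0.000j S between n0,n4
  Y(R9) = 0.4149+0.000j S between n3,n1
  Y(R10) = 0.01362+0.000j S between n1,n5
  Y(R11) = 0.7194+0.000j S between n3,n2
  Y(C2) = 0.000+1.156j S between n0,n5
  Y(C3) = 0.000+0.003740j S between n5,n4
  Y(C4) = 0.000+0.9462j S between n5,n4
  Y(R12) = 0.02268+0.000j S between n4,n0
  Y(L2) = 0.000-0.01400j S between n5,n4
  Y(L3) = 0.000-0.006175j S between n2,n0
  V1: constraint V(n5)−V(n0) = 4.36
  V2: constraint V(n3)−V(n2) = 18.3
Assemble and solve the 7×7 MNA system:
  V(n1)=-12.09-6.359j  V(n2)=-28.55-6.573j  V(n3)=-10.25-6.573j  V(n4)=1.036+0.1766j  V(n5)=4.360+0.000j
  i(V1)=-0.5440-8.243j  i(V2)=-13.86+0.02660j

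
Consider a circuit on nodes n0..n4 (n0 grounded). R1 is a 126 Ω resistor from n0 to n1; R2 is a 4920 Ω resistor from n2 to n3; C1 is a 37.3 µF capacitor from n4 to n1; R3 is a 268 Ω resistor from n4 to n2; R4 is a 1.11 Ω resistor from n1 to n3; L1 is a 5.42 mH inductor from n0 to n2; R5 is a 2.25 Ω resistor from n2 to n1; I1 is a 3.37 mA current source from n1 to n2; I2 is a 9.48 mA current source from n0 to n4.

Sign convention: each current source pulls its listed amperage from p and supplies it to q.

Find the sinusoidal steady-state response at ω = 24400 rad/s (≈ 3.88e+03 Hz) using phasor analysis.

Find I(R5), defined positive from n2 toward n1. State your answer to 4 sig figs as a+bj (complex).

Apply KCL at each of the 4 non-ground nodes and solve the resulting linear system.
Node n1: branches {R1, C1, R4, R5, I1} → V_1 = 0.6222+0.5903j
Node n2: branches {R2, R3, L1, R5, I1} → V_2 = 0.6196+0.6007j
Node n3: branches {R2, R4} → V_3 = 0.6222+0.5903j
Node n4: branches {C1, R3, I2} → V_4 = 0.6223+0.5799j

-0.001161+0.004605j A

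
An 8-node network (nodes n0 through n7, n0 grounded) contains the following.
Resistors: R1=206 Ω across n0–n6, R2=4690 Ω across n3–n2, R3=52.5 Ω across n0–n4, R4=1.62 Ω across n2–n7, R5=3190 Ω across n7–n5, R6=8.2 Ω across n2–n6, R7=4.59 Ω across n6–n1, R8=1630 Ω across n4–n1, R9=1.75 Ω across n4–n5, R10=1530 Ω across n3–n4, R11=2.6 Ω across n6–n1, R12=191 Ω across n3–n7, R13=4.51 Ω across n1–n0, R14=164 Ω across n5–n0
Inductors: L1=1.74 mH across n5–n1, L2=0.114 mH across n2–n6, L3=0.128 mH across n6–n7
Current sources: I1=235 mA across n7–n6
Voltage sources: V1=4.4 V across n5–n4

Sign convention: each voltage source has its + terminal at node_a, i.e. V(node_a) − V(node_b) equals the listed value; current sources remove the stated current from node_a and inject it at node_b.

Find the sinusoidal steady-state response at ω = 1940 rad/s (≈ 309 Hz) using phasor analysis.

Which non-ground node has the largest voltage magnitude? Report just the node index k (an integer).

Apply KCL at each of the 7 non-ground nodes and solve the resulting linear system.
Node n1: branches {L1, R7, R8, R11, R13} → V_1 = 0.3308-0.02704j
Node n2: branches {R2, R4, L2, R6} → V_2 = 0.3314-0.02871j
Node n3: branches {R2, R10, R12} → V_3 = -0.1511-0.04604j
Node n4: branches {R3, R8, R9, R10, V1} → V_4 = -4.047+0.2435j
Node n5: branches {L1, R5, R9, R14, V1} → V_5 = 0.3531+0.2435j
Node n6: branches {R1, L2, R6, I1, R7, L3, R11} → V_6 = 0.3240-0.02634j
Node n7: branches {R4, R5, I1, L3, R12} → V_7 = 0.3157-0.08289j
Source currents: i(V1)=-2.597+0.004994j

4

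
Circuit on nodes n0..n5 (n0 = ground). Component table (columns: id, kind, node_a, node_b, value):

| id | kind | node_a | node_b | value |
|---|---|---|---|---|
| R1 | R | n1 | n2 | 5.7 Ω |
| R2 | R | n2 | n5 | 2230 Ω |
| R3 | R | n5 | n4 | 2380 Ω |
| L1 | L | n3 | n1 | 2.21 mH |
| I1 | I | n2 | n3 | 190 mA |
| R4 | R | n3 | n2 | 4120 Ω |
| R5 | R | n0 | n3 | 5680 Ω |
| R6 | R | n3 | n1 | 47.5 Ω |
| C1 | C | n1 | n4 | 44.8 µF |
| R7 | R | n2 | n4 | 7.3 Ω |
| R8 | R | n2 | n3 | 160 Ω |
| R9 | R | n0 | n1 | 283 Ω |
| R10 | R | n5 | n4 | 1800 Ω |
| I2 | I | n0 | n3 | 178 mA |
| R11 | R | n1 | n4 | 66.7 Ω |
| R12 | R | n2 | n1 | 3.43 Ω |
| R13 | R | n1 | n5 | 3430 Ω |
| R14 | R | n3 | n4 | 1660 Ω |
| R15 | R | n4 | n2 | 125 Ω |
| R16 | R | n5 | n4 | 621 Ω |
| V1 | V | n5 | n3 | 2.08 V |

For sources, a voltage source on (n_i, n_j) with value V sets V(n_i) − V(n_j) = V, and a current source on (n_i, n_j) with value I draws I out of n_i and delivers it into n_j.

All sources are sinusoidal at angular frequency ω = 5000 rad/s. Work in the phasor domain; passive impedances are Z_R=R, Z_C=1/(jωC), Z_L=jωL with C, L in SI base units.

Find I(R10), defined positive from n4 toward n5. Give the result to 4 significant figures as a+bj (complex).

-0.001825-0.001840j A

MNA unknowns: 5 node voltages V₁..V_5 plus 1 source current (V1)
R1: Y=0.1754+0.000j on G[1,2]
R2: Y=0.0004484+0.000j on G[2,5]
R3: Y=0.0004202+0.000j on G[5,4]
L1: Y=0.000-0.09050j on G[3,1]
I1: z[2]−=0.19, z[3]+=0.19
R4: Y=0.0002427+0.000j on G[3,2]
R5: Y=0.0001761+0.000j on G[0,3]
R6: Y=0.02105+0.000j on G[3,1]
C1: Y=0.000+0.2240j on G[1,4]
R7: Y=0.1370+0.000j on G[2,4]
R8: Y=0.006250+0.000j on G[2,3]
R9: Y=0.003534+0.000j on G[0,1]
R10: Y=0.0005556+0.000j on G[5,4]
I2: z[0]−=0.178, z[3]+=0.178
R11: Y=0.01499+0.000j on G[1,4]
R12: Y=0.2915+0.000j on G[2,1]
R13: Y=0.0002915+0.000j on G[1,5]
R14: Y=0.0006024+0.000j on G[3,4]
R15: Y=0.008000+0.000j on G[4,2]
R16: Y=0.001610+0.000j on G[5,4]
V1: row V5−V3=2.08, i_V1 at 5,3
solve → V1=47.93-0.1640j, V2=47.63-0.09169j, V3=49.12+3.291j, V4=47.92-0.02080j, V5=51.20+3.291j
aux → i_V1=-0.01105-0.01109j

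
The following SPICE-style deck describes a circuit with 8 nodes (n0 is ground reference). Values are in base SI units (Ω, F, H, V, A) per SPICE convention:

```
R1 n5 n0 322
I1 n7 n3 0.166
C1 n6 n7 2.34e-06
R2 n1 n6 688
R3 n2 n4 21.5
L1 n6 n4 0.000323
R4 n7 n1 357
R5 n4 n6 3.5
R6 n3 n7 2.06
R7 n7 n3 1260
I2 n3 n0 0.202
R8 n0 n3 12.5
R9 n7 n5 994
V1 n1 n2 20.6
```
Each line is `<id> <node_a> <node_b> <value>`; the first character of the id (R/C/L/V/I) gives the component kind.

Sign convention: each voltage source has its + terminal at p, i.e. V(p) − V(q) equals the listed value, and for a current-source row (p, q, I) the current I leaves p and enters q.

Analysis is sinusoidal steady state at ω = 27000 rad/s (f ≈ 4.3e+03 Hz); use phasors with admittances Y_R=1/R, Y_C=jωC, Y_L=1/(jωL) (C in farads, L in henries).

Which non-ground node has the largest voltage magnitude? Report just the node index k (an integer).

MNA unknowns: 7 node voltages V₁..V_7 plus 1 source current (V1)
R1: Y=0.003106+0.000j on G[5,0]
I1: z[7]−=0.166, z[3]+=0.166
C1: Y=0.000+0.06318j on G[6,7]
R2: Y=0.001453+0.000j on G[1,6]
R3: Y=0.04651+0.000j on G[2,4]
L1: Y=0.000-0.1147j on G[6,4]
R4: Y=0.002801+0.000j on G[7,1]
R5: Y=0.2857+0.000j on G[4,6]
R6: Y=0.4854+0.000j on G[3,7]
R7: Y=0.0007937+0.000j on G[7,3]
I2: z[3]−=0.202, z[0]+=0.202
R8: Y=0.08000+0.000j on G[0,3]
R9: Y=0.001006+0.000j on G[7,5]
V1: row V1−V2=20.6, i_V1 at 1,2
solve → V1=15.79+0.6876j, V2=-4.807+0.6876j, V3=-2.498+0.000j, V4=-3.102+0.7247j, V5=-0.6937+0.000j, V6=-2.866+0.8259j, V7=-2.835+0.000j
aux → i_V1=-0.07930-0.001725j

1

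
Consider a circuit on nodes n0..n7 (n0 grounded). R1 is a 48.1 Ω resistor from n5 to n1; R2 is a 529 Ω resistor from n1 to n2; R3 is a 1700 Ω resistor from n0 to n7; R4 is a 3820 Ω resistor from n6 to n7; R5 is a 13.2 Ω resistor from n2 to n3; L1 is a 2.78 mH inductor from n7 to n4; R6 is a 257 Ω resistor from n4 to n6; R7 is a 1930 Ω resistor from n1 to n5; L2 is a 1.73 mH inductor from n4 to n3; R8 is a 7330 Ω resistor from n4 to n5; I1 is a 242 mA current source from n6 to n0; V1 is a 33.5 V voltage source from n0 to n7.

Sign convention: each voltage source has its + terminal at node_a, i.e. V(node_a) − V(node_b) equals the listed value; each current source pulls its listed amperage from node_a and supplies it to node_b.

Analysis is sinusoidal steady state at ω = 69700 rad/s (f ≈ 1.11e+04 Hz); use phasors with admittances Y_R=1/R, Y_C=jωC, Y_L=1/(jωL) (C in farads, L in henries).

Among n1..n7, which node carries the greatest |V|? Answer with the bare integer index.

6

Apply KCL at each of the 7 non-ground nodes and solve the resulting linear system.
Node n1: branches {R1, R2, R7} → V_1 = -35.58-43.84j
Node n2: branches {R2, R5} → V_2 = -35.58-43.84j
Node n3: branches {R5, L2} → V_3 = -35.58-43.84j
Node n4: branches {L1, R6, L2, R8} → V_4 = -35.58-43.84j
Node n5: branches {R1, R7, R8} → V_5 = -35.58-43.84j
Node n6: branches {R4, R6, I1} → V_6 = -93.73-41.07j
Node n7: branches {R3, R4, L1, V1} → V_7 = -33.50+0.000j
Source currents: i(V1)=0.2223+0.000j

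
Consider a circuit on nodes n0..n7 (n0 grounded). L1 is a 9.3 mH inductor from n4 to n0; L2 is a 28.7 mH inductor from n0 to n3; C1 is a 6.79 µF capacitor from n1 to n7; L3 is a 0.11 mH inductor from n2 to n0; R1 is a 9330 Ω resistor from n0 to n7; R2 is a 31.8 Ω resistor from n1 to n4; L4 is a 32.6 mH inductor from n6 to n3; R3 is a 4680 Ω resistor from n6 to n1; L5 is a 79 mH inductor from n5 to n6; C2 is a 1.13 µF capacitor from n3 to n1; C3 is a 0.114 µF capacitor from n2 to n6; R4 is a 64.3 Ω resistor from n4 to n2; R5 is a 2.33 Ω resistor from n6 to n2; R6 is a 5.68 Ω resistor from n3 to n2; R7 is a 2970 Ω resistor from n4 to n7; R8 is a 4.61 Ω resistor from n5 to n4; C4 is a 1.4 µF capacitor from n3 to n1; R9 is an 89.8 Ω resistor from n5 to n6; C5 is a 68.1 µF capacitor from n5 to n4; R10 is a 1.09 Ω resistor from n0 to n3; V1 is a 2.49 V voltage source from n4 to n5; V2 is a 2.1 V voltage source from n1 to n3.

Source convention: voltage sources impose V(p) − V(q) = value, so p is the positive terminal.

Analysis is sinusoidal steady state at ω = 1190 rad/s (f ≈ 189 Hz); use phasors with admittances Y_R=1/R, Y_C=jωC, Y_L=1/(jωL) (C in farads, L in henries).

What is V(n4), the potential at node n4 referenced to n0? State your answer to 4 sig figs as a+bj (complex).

0.5848+0.5840j V

Element admittances at ω=1190 rad/s:
  Y(L1) = 0.000-0.09036j S between n4,n0
  Y(L2) = 0.000-0.02928j S between n0,n3
  Y(C1) = 0.000+0.008080j S between n1,n7
  Y(L3) = 0.000-7.639j S between n2,n0
  Y(R1) = 0.0001072+0.000j S between n0,n7
  Y(R2) = 0.03145+0.000j S between n1,n4
  Y(L4) = 0.000-0.02578j S between n6,n3
  Y(R3) = 0.0002137+0.000j S between n6,n1
  Y(L5) = 0.000-0.01064j S between n5,n6
  Y(C2) = 0.000+0.001345j S between n3,n1
  Y(C3) = 0.000+0.0001357j S between n2,n6
  Y(R4) = 0.01555+0.000j S between n4,n2
  Y(R5) = 0.4292+0.000j S between n6,n2
  Y(R6) = 0.1761+0.000j S between n3,n2
  Y(R7) = 0.0003367+0.000j S between n4,n7
  Y(R8) = 0.2169+0.000j S between n5,n4
  Y(C4) = 0.000+0.001666j S between n3,n1
  Y(R9) = 0.01114+0.000j S between n5,n6
  Y(C5) = 0.000+0.08104j S between n5,n4
  Y(R10) = 0.9174+0.000j S between n0,n3
  V1: constraint V(n4)−V(n5) = 2.49
  V2: constraint V(n1)−V(n3) = 2.1
Assemble and solve the 9×9 MNA system:
  V(n1)=2.056+0.01502j  V(n2)=-0.004945-0.001761j  V(n3)=-0.04358+0.01502j  V(n4)=0.5848+0.5840j  V(n5)=-1.905+0.5840j  V(n6)=-0.04179+0.05816j  V(n7)=2.075+0.1046j
  i(V1)=-0.5553-0.1761j  i(V2)=-0.04745+0.01173j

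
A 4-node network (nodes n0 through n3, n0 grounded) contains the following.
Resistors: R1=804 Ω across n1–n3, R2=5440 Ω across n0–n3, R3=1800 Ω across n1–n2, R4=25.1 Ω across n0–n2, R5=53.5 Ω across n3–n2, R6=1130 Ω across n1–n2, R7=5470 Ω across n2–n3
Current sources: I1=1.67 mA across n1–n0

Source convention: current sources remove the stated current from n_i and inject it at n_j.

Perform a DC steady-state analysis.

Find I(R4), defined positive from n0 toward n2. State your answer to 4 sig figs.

0.001655 A

Element admittances at DC:
  Y(R1) = 0.001244 S between n1,n3
  Y(R2) = 0.0001838 S between n0,n3
  Y(R3) = 0.0005556 S between n1,n2
  Y(R4) = 0.03984 S between n0,n2
  Y(R5) = 0.01869 S between n3,n2
  Y(R6) = 0.0008850 S between n1,n2
  Y(R7) = 0.0001828 S between n2,n3
  I1: injects 0.00167 A into n0 (from n1)
Assemble and solve the 3×3 MNA system:
  V(n1)=-0.6817  V(n2)=-0.04155  V(n3)=-0.08039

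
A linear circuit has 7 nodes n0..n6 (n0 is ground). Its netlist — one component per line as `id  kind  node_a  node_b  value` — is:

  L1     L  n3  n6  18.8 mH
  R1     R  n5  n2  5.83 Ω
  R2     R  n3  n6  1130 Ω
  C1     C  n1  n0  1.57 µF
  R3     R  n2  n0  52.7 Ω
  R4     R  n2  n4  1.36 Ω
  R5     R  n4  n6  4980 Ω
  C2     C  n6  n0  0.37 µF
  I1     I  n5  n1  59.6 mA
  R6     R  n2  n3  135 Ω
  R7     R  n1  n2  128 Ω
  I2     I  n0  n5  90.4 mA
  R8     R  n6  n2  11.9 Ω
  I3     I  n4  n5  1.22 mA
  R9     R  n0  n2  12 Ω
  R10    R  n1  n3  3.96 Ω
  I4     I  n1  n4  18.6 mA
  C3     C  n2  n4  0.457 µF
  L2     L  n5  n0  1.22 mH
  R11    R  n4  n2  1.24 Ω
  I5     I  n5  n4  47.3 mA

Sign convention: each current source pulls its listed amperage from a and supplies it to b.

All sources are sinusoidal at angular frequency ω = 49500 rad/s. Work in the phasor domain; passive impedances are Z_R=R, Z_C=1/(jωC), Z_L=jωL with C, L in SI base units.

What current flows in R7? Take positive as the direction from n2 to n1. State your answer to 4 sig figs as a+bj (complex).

Element admittances at ω=49500 rad/s:
  Y(L1) = 0.000-0.001075j S between n3,n6
  Y(R1) = 0.1715+0.000j S between n5,n2
  Y(R2) = 0.0008850+0.000j S between n3,n6
  Y(C1) = 0.000+0.07772j S between n1,n0
  Y(R3) = 0.01898+0.000j S between n2,n0
  Y(R4) = 0.7353+0.000j S between n2,n4
  Y(R5) = 0.0002008+0.000j S between n4,n6
  Y(C2) = 0.000+0.01832j S between n6,n0
  I1: injects 0.0596 A into n1 (from n5)
  Y(R6) = 0.007407+0.000j S between n2,n3
  Y(R7) = 0.007812+0.000j S between n1,n2
  I2: injects 0.0904 A into n5 (from n0)
  Y(R8) = 0.08403+0.000j S between n6,n2
  I3: injects 0.00122 A into n5 (from n4)
  Y(R9) = 0.08333+0.000j S between n0,n2
  Y(R10) = 0.2525+0.000j S between n1,n3
  I4: injects 0.0186 A into n4 (from n1)
  Y(C3) = 0.000+0.02262j S between n2,n4
  Y(L2) = 0.000-0.01656j S between n5,n0
  Y(R11) = 0.8065+0.000j S between n4,n2
  I5: injects 0.0473 A into n4 (from n5)
Assemble and solve the 6×6 MNA system:
  V(n1)=0.09924-0.5959j  V(n2)=0.4099-0.08799j  V(n3)=0.1107-0.5811j  V(n4)=0.4518-0.08862j  V(n5)=0.3263-0.05649j  V(n6)=0.3654-0.1685j

0.002427+0.003968j A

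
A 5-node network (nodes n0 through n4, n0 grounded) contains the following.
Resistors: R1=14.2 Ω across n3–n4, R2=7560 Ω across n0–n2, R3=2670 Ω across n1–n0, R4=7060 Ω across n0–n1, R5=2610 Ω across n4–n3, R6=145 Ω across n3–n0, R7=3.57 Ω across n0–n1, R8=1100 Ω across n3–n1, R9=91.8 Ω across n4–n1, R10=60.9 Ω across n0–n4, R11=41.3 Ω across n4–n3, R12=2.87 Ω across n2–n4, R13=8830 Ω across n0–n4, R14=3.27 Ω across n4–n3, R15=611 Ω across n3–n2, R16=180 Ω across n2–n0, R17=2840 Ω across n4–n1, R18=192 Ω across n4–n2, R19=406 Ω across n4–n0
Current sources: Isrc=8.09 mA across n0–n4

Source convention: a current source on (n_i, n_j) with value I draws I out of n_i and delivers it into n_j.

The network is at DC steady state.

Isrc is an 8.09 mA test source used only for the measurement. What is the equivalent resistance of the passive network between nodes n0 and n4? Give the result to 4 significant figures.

Apply KCL at each of the 4 non-ground nodes and solve the resulting linear system.
Node n1: branches {R3, R4, R7, R8, R9, R17} → V_1 = 0.007800
Node n2: branches {R2, R12, R15, R16, R18} → V_2 = 0.1852
Node n3: branches {R1, R5, R6, R8, R11, R14, R15} → V_3 = 0.1846
Node n4: branches {R1, R5, R9, R10, R11, R12, R13, R14, R17, R18, R19, Isrc} → V_4 = 0.1882

R_eq = 23.26 Ω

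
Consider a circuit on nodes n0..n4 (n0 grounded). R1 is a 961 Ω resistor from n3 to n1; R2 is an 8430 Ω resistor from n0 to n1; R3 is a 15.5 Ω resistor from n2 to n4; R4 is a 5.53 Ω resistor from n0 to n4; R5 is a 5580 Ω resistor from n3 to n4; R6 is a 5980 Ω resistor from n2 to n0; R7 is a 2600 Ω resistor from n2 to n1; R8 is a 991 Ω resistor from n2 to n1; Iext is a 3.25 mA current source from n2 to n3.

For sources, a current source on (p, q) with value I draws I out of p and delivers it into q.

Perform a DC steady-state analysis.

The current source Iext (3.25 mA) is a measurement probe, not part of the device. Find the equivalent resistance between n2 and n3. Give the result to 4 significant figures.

R_eq = 1258. Ω

Element admittances at DC:
  Y(R1) = 0.001041 S between n3,n1
  Y(R2) = 0.0001186 S between n0,n1
  Y(R3) = 0.06452 S between n2,n4
  Y(R4) = 0.1808 S between n0,n4
  Y(R5) = 0.0001792 S between n3,n4
  Y(R6) = 0.0001672 S between n2,n0
  Y(R7) = 0.0003846 S between n2,n1
  Y(R8) = 0.001009 S between n2,n1
  Iext: injects 0.00325 A into n3 (from n2)
Assemble and solve the 4×4 MNA system:
  V(n1)=1.652  V(n2)=-0.01539  V(n3)=4.074  V(n4)=-0.001069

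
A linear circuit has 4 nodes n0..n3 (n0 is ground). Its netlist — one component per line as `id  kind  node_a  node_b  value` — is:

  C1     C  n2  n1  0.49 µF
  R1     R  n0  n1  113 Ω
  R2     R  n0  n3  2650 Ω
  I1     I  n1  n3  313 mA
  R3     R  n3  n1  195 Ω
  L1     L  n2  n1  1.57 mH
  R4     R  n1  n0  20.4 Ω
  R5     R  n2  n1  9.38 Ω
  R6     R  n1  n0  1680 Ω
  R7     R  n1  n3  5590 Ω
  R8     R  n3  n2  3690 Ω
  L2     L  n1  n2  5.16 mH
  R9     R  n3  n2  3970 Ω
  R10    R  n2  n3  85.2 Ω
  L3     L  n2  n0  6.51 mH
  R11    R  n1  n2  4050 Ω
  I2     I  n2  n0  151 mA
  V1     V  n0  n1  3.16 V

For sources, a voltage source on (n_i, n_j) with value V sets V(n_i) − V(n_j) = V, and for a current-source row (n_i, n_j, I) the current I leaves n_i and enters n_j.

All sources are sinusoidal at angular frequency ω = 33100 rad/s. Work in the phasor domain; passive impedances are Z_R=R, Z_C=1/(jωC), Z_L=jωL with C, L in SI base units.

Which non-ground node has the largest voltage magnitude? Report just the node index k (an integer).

Apply KCL at each of the 3 non-ground nodes and solve the resulting linear system.
Node n1: branches {C1, R1, I1, R3, L1, R4, R5, R6, R7, L2, R11, V1} → V_1 = -3.160+0.000j
Node n2: branches {C1, L1, R5, R8, L2, R9, R10, L3, R11, I2} → V_2 = -2.578-0.06133j
Node n3: branches {R2, I1, R3, R7, R8, R9, R10} → V_3 = 14.75-0.04190j
Source currents: i(V1)=-0.02847+0.01195j

3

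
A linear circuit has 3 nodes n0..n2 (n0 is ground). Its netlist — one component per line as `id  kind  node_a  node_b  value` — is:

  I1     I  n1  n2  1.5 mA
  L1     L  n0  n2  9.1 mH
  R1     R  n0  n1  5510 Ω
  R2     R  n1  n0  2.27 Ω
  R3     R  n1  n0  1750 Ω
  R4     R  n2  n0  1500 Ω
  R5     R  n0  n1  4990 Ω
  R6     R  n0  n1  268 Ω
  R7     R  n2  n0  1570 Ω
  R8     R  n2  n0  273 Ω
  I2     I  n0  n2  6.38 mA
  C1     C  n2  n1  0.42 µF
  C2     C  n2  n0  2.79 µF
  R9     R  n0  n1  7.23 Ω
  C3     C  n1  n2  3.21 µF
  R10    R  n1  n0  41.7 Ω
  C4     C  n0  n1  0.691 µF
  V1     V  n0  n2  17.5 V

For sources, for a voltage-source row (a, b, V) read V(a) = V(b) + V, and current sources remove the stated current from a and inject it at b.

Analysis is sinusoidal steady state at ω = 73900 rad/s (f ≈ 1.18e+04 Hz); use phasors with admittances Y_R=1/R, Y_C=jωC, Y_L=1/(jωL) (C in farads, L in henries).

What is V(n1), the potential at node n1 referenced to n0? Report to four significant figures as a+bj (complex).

MNA unknowns: 2 node voltages V₁..V_2 plus 1 source current (V1)
I1: z[1]−=0.0015, z[2]+=0.0015
L1: Y=0.000-0.001487j on G[0,2]
R1: Y=0.0001815+0.000j on G[0,1]
R2: Y=0.4405+0.000j on G[1,0]
R3: Y=0.0005714+0.000j on G[1,0]
R4: Y=0.0006667+0.000j on G[2,0]
R5: Y=0.0002004+0.000j on G[0,1]
R6: Y=0.003731+0.000j on G[0,1]
R7: Y=0.0006369+0.000j on G[2,0]
R8: Y=0.003663+0.000j on G[2,0]
I2: z[0]−=0.00638, z[2]+=0.00638
C1: Y=0.000+0.03104j on G[2,1]
C2: Y=0.000+0.2062j on G[2,0]
R9: Y=0.1383+0.000j on G[0,1]
C3: Y=0.000+0.2372j on G[1,2]
R10: Y=0.02398+0.000j on G[1,0]
C4: Y=0.000+0.05106j on G[0,1]
V1: row V0−V2=17.5, i_V1 at 0,2
solve → V1=-3.184-6.054j, V2=-17.50+0.000j
aux → i_V1=-1.719-7.422j

-3.184-6.054j V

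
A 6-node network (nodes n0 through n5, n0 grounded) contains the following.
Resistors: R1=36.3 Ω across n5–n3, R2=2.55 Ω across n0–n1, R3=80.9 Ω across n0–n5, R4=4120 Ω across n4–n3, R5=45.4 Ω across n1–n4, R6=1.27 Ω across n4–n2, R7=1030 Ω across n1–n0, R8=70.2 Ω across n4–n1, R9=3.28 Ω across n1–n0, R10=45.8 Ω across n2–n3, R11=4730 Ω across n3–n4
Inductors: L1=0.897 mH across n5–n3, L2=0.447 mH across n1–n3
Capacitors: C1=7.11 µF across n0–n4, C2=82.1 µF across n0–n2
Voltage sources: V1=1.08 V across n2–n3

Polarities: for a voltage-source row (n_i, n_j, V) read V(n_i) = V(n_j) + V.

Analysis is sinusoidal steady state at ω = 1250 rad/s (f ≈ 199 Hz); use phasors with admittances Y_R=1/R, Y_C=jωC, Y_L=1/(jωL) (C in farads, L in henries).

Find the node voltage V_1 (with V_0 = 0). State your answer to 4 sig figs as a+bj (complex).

Element admittances at ω=1250 rad/s:
  Y(R1) = 0.02755+0.000j S between n5,n3
  Y(L1) = 0.000-0.8919j S between n5,n3
  Y(R2) = 0.3922+0.000j S between n0,n1
  Y(R3) = 0.01236+0.000j S between n0,n5
  Y(R4) = 0.0002427+0.000j S between n4,n3
  Y(R5) = 0.02203+0.000j S between n1,n4
  Y(R6) = 0.7874+0.000j S between n4,n2
  Y(R7) = 0.0009709+0.000j S between n1,n0
  Y(R8) = 0.01425+0.000j S between n4,n1
  Y(R9) = 0.3049+0.000j S between n1,n0
  Y(L2) = 0.000-1.790j S between n1,n3
  Y(R10) = 0.02183+0.000j S between n2,n3
  Y(R11) = 0.0002114+0.000j S between n3,n4
  Y(C1) = 0.000+0.008887j S between n0,n4
  Y(C2) = 0.000+0.1026j S between n0,n2
  V1: constraint V(n2)−V(n3) = 1.08
Assemble and solve the 6×6 MNA system:
  V(n1)=-0.03401-0.1734j  V(n2)=1.113-0.2088j  V(n3)=0.03269-0.2088j  V(n4)=1.059-0.2187j  V(n5)=0.02978-0.2091j
  i(V1)=-0.08707-0.1220j

-0.03401-0.1734j V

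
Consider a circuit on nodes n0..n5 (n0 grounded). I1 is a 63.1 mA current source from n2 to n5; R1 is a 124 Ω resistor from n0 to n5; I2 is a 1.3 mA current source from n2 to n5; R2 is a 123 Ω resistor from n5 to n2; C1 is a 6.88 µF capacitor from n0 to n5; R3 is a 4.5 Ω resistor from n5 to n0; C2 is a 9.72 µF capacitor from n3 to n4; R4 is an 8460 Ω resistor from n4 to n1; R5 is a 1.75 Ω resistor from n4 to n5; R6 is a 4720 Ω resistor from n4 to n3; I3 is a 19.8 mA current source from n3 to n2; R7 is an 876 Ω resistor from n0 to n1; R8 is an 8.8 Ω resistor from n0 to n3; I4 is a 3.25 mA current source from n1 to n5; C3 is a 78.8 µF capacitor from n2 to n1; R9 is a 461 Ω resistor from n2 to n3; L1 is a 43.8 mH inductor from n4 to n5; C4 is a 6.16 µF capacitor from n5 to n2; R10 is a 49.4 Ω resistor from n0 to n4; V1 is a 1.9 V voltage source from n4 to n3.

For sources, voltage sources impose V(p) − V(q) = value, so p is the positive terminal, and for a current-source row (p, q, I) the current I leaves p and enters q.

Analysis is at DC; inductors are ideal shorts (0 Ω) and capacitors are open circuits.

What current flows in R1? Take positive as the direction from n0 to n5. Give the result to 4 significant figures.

-0.004845 A

MNA unknowns: 5 node voltages V₁..V_5 plus 2 source currents (L1, V1)
I1: z[2]−=0.0631, z[5]+=0.0631
R1: Y=0.008065 on G[0,5]
I2: z[2]−=0.0013, z[5]+=0.0013
R2: Y=0.008130 on G[5,2]
C1: Y=0.000 on G[0,5]
R3: Y=0.2222 on G[5,0]
C2: Y=0.000 on G[3,4]
R4: Y=0.0001182 on G[4,1]
R5: Y=0.5714 on G[4,5]
R6: Y=0.0002119 on G[4,3]
I3: z[3]−=0.0198, z[2]+=0.0198
R7: Y=0.001142 on G[0,1]
R8: Y=0.1136 on G[0,3]
I4: z[1]−=0.00325, z[5]+=0.00325
C3: Y=0.000 on G[2,1]
R9: Y=0.002169 on G[2,3]
L1: row V4−V5=0, i_L1 at 4,5
C4: Y=0.000 on G[5,2]
R10: Y=0.02024 on G[0,4]
V1: row V4−V3=1.9, i_V1 at 4,3
solve → V1=-2.523, V2=-4.130, V3=-1.299, V4=0.6008, V5=0.6008
aux → i_L1=0.1092, i_V1=-0.1221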